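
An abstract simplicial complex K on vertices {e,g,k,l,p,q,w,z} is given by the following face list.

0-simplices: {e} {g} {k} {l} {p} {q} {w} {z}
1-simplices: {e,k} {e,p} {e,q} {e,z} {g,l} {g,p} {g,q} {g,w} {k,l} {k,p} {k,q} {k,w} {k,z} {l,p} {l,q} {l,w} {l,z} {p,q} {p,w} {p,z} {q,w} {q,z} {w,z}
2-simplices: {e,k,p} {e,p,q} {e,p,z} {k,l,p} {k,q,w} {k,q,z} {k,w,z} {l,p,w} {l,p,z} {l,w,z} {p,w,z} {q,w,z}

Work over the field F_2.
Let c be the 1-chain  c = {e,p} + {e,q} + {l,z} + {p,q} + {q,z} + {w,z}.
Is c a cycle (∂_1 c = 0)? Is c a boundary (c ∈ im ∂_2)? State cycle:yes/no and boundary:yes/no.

n_0=8 n_1=23 n_2=12  [Z2]
∂1: piv[ek,ep,eq,ez,gl,gp,gw] rk=7  ker:gq,kl,kp,kq,kw,kz,lp,lq,lw,lz,pq,pw,pz,qw,qz,wz
∂2: piv[ekp,epq,epz,klp,kqw,kqz,kwz,lpw,lpz,lwz] rk=10  ker:pwz,qwz
∂1c = {l} + {q} + {w} + {z}

cycle:no boundary:no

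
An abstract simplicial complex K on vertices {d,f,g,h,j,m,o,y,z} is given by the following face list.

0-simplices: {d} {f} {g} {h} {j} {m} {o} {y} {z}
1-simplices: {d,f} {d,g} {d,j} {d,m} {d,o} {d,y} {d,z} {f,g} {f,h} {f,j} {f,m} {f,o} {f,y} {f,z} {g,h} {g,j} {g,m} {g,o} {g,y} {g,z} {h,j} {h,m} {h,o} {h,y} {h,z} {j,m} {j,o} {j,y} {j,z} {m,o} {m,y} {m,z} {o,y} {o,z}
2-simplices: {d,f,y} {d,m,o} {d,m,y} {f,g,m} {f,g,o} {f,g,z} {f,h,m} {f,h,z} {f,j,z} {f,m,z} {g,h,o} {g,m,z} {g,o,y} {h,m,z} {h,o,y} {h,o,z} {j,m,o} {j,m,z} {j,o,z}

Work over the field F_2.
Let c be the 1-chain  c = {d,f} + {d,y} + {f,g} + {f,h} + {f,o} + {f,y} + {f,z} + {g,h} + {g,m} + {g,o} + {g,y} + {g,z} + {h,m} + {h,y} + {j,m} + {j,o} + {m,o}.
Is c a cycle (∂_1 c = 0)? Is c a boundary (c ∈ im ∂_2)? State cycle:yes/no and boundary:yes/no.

n_0=9 n_1=34 n_2=19  [Z2]
∂1: piv[df,dg,dj,dm,do,dy,dz,fh] rk=8  ker:fg,fj,fm,fo,fy,fz,gh,gj,gm,go,gy,gz,hj,hm,ho,hy,hz,jm,jo,jy,jz,mo,my,mz,oy,oz
∂2: piv[dfy,dmo,dmy,fgm,fgo,fgz,fhm,fhz,fjz,fmz,gho,goy,hoy,hoz,jmo,jmz,joz] rk=17  ker:gmz,hmz
∂1c = 0
c vs im∂2: reduces to 0 ⇒ boundary

cycle:yes boundary:yes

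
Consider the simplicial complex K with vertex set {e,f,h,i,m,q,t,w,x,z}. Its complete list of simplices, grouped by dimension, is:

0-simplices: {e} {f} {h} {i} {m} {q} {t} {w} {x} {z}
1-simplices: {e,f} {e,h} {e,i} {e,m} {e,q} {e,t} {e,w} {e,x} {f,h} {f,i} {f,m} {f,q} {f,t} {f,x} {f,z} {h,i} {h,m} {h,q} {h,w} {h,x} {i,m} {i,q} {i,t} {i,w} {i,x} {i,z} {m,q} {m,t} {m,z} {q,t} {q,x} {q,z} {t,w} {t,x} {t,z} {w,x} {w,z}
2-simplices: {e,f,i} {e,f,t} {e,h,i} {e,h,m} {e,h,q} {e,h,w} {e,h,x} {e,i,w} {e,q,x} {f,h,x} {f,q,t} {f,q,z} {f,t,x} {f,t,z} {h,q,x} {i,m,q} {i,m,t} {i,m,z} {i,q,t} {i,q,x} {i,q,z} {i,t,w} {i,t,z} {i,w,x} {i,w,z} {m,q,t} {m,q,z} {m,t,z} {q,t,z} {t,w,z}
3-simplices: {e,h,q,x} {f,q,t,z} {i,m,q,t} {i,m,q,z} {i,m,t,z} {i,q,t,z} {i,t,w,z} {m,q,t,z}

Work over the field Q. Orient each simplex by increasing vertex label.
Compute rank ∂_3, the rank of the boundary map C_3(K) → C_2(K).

n_0=10 n_1=37 n_2=30 n_3=8  [Q]
∂1: piv[ef,eh,ei,em,eq,et,ew,ex,fz] rk=9  ker:fh,fi,fm,fq,ft,fx,hi,hm,hq,hw,hx,im,iq,it,iw,ix,iz,mq,mt,mz,qt,qx,qz,tw,tx,tz,wx,wz
∂2: piv[efi,eft,ehi,ehm,ehq,ehw,ehx,eiw,eqx,fhx,fqt,fqz,ftx,ftz,imq,imt,imz,iqt,iqx,iqz,itw,iwx,iwz] rk=23  ker:hqx,itz,mqt,mqz,mtz,qtz,twz
∂3: piv[ehqx,fqtz,imqt,imqz,imtz,iqtz,itwz] rk=7  ker:mqtz
rk∂_3=7

rank∂_3=7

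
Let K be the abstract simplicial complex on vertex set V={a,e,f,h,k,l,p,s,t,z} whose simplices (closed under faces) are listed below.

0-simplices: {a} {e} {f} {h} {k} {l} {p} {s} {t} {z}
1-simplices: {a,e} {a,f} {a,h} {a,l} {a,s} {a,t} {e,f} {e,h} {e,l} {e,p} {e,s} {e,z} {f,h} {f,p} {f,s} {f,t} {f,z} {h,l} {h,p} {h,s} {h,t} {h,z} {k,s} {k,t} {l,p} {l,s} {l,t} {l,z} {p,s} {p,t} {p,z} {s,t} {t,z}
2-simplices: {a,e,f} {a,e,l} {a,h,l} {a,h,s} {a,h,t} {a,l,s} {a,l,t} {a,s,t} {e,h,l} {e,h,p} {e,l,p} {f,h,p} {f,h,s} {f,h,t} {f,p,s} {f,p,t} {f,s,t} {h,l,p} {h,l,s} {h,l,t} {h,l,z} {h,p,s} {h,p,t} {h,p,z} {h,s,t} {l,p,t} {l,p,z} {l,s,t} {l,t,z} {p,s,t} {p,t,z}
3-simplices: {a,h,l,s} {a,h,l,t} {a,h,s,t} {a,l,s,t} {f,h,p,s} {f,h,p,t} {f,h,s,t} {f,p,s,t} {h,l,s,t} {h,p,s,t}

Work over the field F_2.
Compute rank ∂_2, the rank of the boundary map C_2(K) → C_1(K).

rank∂_2=19

n_0=10 n_1=33 n_2=31 n_3=10  [Z2]
∂1: piv[ae,af,ah,al,as,at,ep,ez,ks] rk=9  ker:ef,eh,el,es,fh,fp,fs,ft,fz,hl,hp,hs,ht,hz,kt,lp,ls,lt,lz,ps,pt,pz,st,tz
∂2: piv[aef,ael,ahl,ahs,aht,als,alt,ast,ehl,ehp,elp,fhp,fhs,fht,fps,fpt,hlz,hpz,ltz] rk=19  ker:fst,hlp,hls,hlt,hps,hpt,hst,lpt,lpz,lst,pst,ptz
∂3: piv[ahls,ahlt,ahst,alst,fhps,fhpt,fhst,fpst] rk=8  ker:hlst,hpst
rk∂_2=19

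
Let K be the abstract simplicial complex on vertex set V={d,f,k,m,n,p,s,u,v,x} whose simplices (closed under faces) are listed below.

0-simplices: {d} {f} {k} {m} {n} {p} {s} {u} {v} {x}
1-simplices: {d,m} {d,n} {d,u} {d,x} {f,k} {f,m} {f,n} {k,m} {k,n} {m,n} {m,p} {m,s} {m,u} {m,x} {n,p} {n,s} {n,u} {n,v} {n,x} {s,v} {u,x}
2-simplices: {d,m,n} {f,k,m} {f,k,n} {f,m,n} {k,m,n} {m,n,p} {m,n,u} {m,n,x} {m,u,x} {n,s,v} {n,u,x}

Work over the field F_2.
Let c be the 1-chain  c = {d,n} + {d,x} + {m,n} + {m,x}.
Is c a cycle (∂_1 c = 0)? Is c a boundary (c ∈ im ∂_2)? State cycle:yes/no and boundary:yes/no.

n_0=10 n_1=21 n_2=11  [Z2]
∂1: piv[dm,dn,du,dx,fk,fm,mp,ms,nv] rk=9  ker:fn,km,kn,mn,mu,mx,np,ns,nu,nx,sv,ux
∂2: piv[dmn,fkm,fkn,fmn,mnp,mnu,mnx,mux,nsv] rk=9  ker:kmn,nux
∂1c = 0
c vs im∂2: residual ≠ 0 ⇒ not boundary

cycle:yes boundary:no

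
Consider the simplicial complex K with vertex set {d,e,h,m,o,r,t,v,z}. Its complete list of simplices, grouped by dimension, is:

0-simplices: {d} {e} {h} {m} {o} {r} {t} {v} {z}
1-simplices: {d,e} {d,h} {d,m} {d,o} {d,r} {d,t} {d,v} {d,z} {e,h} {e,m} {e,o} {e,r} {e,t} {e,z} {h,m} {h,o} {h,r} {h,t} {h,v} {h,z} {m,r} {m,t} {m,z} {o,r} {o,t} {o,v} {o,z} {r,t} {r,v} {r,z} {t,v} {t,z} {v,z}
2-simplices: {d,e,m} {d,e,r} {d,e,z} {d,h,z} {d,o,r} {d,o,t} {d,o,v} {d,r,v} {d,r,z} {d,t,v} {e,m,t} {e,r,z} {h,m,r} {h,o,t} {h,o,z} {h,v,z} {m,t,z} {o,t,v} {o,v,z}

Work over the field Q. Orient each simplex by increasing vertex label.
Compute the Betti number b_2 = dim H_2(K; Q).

n_0=9 n_1=33 n_2=19  [Q]
∂1: piv[de,dh,dm,do,dr,dt,dv,dz] rk=8  ker:eh,em,eo,er,et,ez,hm,ho,hr,ht,hv,hz,mr,mt,mz,or,ot,ov,oz,rt,rv,rz,tv,tz,vz
∂2: piv[dem,der,dez,dhz,dor,dot,dov,drv,drz,dtv,emt,hmr,hot,hoz,hvz,mtz,ovz] rk=17  ker:erz,otv
b_2=(19−17)−0=2

b_2=2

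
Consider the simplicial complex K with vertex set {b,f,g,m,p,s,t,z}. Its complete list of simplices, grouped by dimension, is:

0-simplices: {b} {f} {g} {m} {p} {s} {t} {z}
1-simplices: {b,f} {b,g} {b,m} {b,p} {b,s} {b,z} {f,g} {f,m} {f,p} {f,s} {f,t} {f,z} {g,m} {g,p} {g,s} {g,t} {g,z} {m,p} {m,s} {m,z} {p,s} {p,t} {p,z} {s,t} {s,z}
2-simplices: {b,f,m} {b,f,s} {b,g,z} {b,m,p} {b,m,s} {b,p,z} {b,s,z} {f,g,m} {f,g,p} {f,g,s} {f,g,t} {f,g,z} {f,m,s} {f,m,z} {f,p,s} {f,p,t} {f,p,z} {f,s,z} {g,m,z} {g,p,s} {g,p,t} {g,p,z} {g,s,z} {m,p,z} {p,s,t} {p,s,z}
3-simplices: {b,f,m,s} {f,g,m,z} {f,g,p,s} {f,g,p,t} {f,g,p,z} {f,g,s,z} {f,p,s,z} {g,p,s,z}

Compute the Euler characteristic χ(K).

χ(K)=1

n_0=8 n_1=25 n_2=26 n_3=8
χ=+8−25+26−8=1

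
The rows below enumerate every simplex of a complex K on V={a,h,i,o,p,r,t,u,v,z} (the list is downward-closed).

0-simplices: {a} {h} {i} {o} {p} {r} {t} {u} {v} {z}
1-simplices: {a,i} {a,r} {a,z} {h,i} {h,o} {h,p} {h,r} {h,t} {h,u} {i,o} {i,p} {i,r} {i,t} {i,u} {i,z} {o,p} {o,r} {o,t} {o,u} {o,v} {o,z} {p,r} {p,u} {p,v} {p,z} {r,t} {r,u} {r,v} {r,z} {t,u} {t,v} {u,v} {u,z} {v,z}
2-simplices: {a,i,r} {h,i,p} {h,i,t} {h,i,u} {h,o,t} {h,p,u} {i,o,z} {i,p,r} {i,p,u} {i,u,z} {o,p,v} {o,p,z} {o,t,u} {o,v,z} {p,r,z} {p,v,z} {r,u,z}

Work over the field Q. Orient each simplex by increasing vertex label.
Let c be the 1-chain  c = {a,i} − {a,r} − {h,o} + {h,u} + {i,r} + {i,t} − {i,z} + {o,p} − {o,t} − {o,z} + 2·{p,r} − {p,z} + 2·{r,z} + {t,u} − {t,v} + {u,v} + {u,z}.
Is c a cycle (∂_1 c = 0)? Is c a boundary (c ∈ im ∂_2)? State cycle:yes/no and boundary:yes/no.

n_0=10 n_1=34 n_2=17  [Q]
∂1: piv[ai,ar,az,hi,ho,hp,ht,hu,ov] rk=9  ker:hr,io,ip,ir,it,iu,iz,op,or,ot,ou,oz,pr,pu,pv,pz,rt,ru,rv,rz,tu,tv,uv,uz,vz
∂2: piv[air,hip,hit,hiu,hot,hpu,ioz,ipr,iuz,opv,opz,otu,ovz,prz,ruz] rk=15  ker:ipu,pvz
∂1c = 0
c vs im∂2: residual ≠ 0 ⇒ not boundary

cycle:yes boundary:no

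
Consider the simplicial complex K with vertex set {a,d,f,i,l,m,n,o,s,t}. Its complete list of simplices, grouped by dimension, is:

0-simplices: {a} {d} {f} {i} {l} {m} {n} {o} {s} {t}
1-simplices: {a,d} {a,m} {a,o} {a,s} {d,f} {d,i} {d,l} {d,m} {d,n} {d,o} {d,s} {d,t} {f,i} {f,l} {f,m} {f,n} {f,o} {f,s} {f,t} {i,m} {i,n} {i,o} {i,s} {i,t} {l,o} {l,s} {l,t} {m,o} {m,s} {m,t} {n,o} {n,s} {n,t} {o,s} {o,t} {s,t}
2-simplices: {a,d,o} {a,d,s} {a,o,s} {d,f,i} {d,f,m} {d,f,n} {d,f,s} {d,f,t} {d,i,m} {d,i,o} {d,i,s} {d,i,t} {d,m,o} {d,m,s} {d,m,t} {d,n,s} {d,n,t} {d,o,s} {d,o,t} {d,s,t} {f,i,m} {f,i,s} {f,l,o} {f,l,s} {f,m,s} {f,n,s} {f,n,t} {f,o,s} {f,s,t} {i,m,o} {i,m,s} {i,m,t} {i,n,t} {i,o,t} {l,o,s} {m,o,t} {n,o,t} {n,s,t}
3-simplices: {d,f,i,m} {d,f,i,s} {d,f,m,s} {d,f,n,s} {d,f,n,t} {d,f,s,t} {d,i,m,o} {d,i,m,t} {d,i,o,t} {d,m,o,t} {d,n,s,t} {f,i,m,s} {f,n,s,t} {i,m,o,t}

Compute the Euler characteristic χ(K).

n_0=10 n_1=36 n_2=38 n_3=14
χ=+10−36+38−14=-2

χ(K)=-2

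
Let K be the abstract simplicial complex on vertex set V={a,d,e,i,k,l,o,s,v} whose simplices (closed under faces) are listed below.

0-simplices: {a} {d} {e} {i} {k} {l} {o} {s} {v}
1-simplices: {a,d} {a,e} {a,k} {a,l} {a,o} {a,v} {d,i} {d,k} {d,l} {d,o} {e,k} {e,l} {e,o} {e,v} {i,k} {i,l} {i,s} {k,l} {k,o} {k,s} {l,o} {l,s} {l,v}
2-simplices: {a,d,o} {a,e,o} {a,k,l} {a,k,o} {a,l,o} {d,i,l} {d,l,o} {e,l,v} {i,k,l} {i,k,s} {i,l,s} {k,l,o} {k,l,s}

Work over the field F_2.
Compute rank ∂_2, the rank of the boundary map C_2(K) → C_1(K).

rank∂_2=11

n_0=9 n_1=23 n_2=13  [Z2]
∂1: piv[ad,ae,ak,al,ao,av,di,is] rk=8  ker:dk,dl,do,ek,el,eo,ev,ik,il,kl,ko,ks,lo,ls,lv
∂2: piv[ado,aeo,akl,ako,alo,dil,dlo,elv,ikl,iks,ils] rk=11  ker:klo,kls
rk∂_2=11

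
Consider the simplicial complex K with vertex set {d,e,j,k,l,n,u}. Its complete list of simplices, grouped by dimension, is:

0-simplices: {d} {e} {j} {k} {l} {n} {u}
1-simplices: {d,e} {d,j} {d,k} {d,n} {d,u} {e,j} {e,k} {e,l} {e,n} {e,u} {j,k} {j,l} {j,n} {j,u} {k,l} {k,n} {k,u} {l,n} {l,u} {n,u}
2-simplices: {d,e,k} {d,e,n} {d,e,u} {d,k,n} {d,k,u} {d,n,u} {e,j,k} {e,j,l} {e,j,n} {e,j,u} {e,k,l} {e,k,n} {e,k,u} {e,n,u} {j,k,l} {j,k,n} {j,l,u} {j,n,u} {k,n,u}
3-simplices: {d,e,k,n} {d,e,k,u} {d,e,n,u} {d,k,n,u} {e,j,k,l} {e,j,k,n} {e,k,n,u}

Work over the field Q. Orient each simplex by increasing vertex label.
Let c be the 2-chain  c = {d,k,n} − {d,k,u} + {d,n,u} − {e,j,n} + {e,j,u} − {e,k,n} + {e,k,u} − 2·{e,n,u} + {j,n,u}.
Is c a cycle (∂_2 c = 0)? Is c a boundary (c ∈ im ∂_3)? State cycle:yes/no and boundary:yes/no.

n_0=7 n_1=20 n_2=19 n_3=7  [Q]
∂1: piv[de,dj,dk,dn,du,el] rk=6  ker:ej,ek,en,eu,jk,jl,jn,ju,kl,kn,ku,ln,lu,nu
∂2: piv[dek,den,deu,dkn,dku,dnu,ejk,ejl,ejn,eju,ekl,jlu] rk=12  ker:ekn,eku,enu,jkl,jkn,jnu,knu
∂3: piv[dekn,deku,denu,dknu,ejkl,ejkn] rk=6  ker:eknu
∂2c = 0
c vs im∂3: residual ≠ 0 ⇒ not boundary

cycle:yes boundary:no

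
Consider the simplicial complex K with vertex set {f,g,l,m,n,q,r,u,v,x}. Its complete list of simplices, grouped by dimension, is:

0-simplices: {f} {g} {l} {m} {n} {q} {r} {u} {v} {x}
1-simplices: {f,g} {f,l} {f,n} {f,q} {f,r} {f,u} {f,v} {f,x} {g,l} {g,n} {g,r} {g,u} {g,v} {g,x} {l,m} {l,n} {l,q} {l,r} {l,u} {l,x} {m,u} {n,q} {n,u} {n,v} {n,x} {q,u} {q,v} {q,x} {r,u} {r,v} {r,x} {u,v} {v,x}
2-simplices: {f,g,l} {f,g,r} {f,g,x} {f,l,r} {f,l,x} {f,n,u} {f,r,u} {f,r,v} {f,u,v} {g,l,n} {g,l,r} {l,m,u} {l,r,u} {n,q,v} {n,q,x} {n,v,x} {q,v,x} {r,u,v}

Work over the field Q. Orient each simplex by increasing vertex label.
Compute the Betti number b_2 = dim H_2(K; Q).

b_2=3

n_0=10 n_1=33 n_2=18  [Q]
∂1: piv[fg,fl,fn,fq,fr,fu,fv,fx,lm] rk=9  ker:gl,gn,gr,gu,gv,gx,ln,lq,lr,lu,lx,mu,nq,nu,nv,nx,qu,qv,qx,ru,rv,rx,uv,vx
∂2: piv[fgl,fgr,fgx,flr,flx,fnu,fru,frv,fuv,gln,lmu,lru,nqv,nqx,nvx] rk=15  ker:glr,qvx,ruv
b_2=(18−15)−0=3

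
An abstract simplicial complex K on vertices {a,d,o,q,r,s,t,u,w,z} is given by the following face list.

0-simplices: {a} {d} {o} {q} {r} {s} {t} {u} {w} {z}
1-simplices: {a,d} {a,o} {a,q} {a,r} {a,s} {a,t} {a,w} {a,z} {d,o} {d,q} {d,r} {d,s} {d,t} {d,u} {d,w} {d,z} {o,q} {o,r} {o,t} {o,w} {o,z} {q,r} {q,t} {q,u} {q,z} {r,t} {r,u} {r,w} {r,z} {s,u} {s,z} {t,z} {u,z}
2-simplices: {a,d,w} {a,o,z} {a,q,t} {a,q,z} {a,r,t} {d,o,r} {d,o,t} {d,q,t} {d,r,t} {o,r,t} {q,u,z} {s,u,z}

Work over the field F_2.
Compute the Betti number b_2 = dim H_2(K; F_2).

n_0=10 n_1=33 n_2=12  [Z2]
∂1: piv[ad,ao,aq,ar,as,at,aw,az,du] rk=9  ker:do,dq,dr,ds,dt,dw,dz,oq,or,ot,ow,oz,qr,qt,qu,qz,rt,ru,rw,rz,su,sz,tz,uz
∂2: piv[adw,aoz,aqt,aqz,art,dor,dot,dqt,drt,quz,suz] rk=11  ker:ort
b_2=(12−11)−0=1

b_2=1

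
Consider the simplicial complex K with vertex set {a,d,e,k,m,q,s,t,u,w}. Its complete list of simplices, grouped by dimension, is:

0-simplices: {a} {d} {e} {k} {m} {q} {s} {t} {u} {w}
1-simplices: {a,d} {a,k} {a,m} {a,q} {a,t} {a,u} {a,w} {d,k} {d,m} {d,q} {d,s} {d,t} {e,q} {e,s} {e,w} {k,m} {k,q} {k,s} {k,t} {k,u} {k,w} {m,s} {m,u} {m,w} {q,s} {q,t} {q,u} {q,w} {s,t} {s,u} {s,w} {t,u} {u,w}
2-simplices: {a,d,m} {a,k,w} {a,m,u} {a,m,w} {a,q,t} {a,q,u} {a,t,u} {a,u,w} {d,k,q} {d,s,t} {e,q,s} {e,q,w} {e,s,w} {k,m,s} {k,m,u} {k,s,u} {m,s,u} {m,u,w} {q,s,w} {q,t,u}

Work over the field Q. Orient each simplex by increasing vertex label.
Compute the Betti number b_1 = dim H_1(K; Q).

b_1=8

n_0=10 n_1=33 n_2=20  [Q]
∂1: piv[ad,ak,am,aq,at,au,aw,ds,eq] rk=9  ker:dk,dm,dq,dt,es,ew,km,kq,ks,kt,ku,kw,ms,mu,mw,qs,qt,qu,qw,st,su,sw,tu,uw
∂2: piv[adm,akw,amu,amw,aqt,aqu,atu,auw,dkq,dst,eqs,eqw,esw,kms,kmu,ksu] rk=16  ker:msu,muw,qsw,qtu
b_1=(33−9)−16=8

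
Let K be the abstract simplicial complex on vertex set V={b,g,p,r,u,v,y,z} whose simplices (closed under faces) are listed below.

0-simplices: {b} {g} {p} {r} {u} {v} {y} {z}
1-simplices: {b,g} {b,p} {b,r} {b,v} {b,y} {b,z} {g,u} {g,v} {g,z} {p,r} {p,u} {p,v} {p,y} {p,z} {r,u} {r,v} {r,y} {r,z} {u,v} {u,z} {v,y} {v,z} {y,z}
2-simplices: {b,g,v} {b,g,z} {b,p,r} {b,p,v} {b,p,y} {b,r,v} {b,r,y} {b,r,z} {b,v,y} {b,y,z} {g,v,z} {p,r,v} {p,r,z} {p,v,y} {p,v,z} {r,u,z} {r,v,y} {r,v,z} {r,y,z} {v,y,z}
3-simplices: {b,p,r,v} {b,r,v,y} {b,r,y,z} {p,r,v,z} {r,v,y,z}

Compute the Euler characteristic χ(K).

n_0=8 n_1=23 n_2=20 n_3=5
χ=+8−23+20−5=0

χ(K)=0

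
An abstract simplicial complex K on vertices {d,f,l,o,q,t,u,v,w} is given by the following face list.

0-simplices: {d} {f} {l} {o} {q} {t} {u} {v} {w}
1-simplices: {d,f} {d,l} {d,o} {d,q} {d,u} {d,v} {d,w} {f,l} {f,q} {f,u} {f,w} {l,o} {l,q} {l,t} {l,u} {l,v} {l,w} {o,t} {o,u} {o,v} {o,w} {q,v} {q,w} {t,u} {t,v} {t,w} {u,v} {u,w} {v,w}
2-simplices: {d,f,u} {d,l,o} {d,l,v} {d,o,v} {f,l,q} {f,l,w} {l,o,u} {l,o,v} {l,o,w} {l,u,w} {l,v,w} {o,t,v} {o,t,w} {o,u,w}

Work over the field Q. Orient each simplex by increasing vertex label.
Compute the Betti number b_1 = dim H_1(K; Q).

n_0=9 n_1=29 n_2=14  [Q]
∂1: piv[df,dl,do,dq,du,dv,dw,lt] rk=8  ker:fl,fq,fu,fw,lo,lq,lu,lv,lw,ot,ou,ov,ow,qv,qw,tu,tv,tw,uv,uw,vw
∂2: piv[dfu,dlo,dlv,dov,flq,flw,lou,low,luw,lvw,otv,otw] rk=12  ker:lov,ouw
b_1=(29−8)−12=9

b_1=9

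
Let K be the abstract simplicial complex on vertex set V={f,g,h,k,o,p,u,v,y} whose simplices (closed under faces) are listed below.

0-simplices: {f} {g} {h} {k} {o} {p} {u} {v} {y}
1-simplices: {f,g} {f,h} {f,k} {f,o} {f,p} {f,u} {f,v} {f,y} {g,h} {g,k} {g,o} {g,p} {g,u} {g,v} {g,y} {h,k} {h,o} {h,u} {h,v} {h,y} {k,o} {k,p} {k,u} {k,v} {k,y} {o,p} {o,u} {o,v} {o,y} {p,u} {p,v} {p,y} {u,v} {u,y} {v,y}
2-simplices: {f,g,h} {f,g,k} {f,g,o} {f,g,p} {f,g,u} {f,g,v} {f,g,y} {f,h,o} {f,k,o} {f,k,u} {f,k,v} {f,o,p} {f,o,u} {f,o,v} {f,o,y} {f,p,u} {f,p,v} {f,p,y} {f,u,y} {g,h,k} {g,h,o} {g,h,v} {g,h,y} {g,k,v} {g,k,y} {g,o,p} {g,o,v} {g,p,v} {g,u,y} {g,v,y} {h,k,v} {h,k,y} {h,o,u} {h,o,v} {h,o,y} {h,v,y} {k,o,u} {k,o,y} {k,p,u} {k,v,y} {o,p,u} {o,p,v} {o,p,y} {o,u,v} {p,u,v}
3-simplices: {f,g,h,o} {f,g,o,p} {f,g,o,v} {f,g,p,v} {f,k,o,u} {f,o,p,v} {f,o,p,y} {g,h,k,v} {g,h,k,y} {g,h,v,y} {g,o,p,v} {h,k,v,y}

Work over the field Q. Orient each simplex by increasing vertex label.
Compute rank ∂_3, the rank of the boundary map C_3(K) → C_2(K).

rank∂_3=11

n_0=9 n_1=35 n_2=45 n_3=12  [Q]
∂1: piv[fg,fh,fk,fo,fp,fu,fv,fy] rk=8  ker:gh,gk,go,gp,gu,gv,gy,hk,ho,hu,hv,hy,ko,kp,ku,kv,ky,op,ou,ov,oy,pu,pv,py,uv,uy,vy
∂2: piv[fgh,fgk,fgo,fgp,fgu,fgv,fgy,fho,fko,fku,fkv,fop,fou,fov,foy,fpu,fpv,fpy,fuy,ghk,ghv,ghy,gky,gvy,hou,kpu,ouv] rk=27  ker:gho,gkv,gop,gov,gpv,guy,hkv,hky,hov,hoy,hvy,kou,koy,kvy,opu,opv,opy,puv
∂3: piv[fgho,fgop,fgov,fgpv,fkou,fopv,fopy,ghkv,ghky,ghvy,hkvy] rk=11  ker:gopv
rk∂_3=11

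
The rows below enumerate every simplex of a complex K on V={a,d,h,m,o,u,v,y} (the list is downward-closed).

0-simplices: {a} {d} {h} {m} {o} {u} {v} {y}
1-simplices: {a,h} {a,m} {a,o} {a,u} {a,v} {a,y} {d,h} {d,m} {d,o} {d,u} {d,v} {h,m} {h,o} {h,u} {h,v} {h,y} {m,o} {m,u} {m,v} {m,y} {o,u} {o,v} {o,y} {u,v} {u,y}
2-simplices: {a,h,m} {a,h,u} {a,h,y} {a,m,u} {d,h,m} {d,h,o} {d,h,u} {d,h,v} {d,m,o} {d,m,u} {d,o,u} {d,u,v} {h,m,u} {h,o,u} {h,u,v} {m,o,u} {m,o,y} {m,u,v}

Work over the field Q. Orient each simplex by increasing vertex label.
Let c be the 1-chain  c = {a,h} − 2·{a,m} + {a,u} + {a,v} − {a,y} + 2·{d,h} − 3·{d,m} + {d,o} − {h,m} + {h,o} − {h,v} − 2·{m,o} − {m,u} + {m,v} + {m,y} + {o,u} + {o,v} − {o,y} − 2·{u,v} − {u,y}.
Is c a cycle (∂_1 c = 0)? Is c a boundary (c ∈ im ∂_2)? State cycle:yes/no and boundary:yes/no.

cycle:no boundary:no

n_0=8 n_1=25 n_2=18  [Q]
∂1: piv[ah,am,ao,au,av,ay,dh] rk=7  ker:dm,do,du,dv,hm,ho,hu,hv,hy,mo,mu,mv,my,ou,ov,oy,uv,uy
∂2: piv[ahm,ahu,ahy,amu,dhm,dho,dhu,dhv,dmo,dou,duv,moy,muv] rk=13  ker:dmu,hmu,hou,huv,mou
∂1c = 4·{h} − 5·{m} − {o} + 4·{u} − 2·{y}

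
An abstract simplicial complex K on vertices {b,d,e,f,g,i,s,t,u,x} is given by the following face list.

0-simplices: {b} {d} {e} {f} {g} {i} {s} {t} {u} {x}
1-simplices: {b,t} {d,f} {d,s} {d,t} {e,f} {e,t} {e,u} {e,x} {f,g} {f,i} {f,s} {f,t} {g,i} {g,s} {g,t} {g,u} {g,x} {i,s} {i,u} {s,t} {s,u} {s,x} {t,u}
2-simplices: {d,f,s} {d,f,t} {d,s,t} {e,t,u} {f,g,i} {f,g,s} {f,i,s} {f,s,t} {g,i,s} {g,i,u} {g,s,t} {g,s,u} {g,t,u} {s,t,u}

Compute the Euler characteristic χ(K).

n_0=10 n_1=23 n_2=14
χ=+10−23+14=1

χ(K)=1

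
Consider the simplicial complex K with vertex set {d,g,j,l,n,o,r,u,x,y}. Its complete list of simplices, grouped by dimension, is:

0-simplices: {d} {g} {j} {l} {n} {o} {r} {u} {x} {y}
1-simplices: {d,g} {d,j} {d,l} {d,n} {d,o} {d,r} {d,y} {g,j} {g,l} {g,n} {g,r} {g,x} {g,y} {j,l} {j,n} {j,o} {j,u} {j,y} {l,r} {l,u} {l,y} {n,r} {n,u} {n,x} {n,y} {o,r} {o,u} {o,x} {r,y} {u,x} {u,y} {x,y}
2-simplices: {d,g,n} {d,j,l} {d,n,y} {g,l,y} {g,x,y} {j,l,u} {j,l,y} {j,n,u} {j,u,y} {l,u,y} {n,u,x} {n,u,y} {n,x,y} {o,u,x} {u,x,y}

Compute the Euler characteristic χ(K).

χ(K)=-7

n_0=10 n_1=32 n_2=15
χ=+10−32+15=-7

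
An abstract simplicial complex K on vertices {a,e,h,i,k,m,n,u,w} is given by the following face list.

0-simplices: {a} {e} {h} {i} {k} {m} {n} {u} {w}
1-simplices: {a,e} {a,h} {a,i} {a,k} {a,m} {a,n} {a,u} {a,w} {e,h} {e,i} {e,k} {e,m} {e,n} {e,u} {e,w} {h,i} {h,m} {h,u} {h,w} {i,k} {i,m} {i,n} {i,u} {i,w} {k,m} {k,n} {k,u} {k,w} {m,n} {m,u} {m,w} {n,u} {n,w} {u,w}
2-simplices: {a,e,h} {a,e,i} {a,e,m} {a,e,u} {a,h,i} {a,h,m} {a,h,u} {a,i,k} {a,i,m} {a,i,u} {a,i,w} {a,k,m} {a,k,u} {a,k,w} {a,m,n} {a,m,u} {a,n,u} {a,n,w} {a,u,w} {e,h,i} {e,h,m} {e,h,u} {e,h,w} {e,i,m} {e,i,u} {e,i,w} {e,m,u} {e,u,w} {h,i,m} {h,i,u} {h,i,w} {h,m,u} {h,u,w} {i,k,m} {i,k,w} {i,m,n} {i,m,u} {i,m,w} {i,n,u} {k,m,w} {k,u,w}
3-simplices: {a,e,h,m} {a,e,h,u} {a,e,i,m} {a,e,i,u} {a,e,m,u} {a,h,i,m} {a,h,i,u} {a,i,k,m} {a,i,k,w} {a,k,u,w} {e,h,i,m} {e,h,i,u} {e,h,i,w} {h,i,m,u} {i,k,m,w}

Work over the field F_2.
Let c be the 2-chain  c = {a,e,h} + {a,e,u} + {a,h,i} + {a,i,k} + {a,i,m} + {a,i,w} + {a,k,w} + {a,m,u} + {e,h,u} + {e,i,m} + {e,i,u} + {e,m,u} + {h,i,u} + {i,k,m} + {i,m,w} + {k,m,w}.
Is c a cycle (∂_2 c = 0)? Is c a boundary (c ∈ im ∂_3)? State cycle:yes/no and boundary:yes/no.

n_0=9 n_1=34 n_2=41 n_3=15  [Z2]
∂1: piv[ae,ah,ai,ak,am,an,au,aw] rk=8  ker:eh,ei,ek,em,en,eu,ew,hi,hm,hu,hw,ik,im,in,iu,iw,km,kn,ku,kw,mn,mu,mw,nu,nw,uw
∂2: piv[aeh,aei,aem,aeu,ahi,ahm,ahu,aik,aim,aiu,aiw,akm,aku,akw,amn,amu,anu,anw,auw,ehw,eiw,imn,imw] rk=23  ker:ehi,ehm,ehu,eim,eiu,emu,euw,him,hiu,hiw,hmu,huw,ikm,ikw,imu,inu,kmw,kuw
∂3: piv[aehm,aehu,aeim,aeiu,aemu,ahim,ahiu,aikm,aikw,akuw,ehim,ehiw,himu,ikmw] rk=14  ker:ehiu
∂2c = 0
c vs im∂3: reduces to 0 ⇒ boundary

cycle:yes boundary:yes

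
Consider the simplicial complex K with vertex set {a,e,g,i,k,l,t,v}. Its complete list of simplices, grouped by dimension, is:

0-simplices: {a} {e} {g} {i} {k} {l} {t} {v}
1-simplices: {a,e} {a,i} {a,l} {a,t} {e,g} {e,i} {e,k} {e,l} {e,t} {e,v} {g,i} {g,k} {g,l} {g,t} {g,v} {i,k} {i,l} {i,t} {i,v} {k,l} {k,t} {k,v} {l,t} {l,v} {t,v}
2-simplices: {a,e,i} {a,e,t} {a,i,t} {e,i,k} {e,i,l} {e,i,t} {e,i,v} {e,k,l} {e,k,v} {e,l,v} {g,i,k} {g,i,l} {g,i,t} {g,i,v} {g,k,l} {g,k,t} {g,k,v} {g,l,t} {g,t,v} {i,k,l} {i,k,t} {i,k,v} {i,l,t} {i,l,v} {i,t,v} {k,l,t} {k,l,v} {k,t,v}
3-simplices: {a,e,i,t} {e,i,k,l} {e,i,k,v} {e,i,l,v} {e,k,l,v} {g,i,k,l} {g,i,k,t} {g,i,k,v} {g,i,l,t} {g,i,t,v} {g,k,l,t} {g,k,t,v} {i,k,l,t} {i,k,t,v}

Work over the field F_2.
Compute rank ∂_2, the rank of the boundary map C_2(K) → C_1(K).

rank∂_2=16

n_0=8 n_1=25 n_2=28 n_3=14  [Z2]
∂1: piv[ae,ai,al,at,eg,ek,ev] rk=7  ker:ei,el,et,gi,gk,gl,gt,gv,ik,il,it,iv,kl,kt,kv,lt,lv,tv
∂2: piv[aei,aet,ait,eik,eil,eiv,ekl,ekv,elv,gik,gil,git,giv,gkt,glt,gtv] rk=16  ker:eit,gkl,gkv,ikl,ikt,ikv,ilt,ilv,itv,klt,klv,ktv
∂3: piv[aeit,eikl,eikv,eilv,eklv,gikl,gikt,gikv,gilt,gitv,gklt,gktv] rk=12  ker:iklt,iktv
rk∂_2=16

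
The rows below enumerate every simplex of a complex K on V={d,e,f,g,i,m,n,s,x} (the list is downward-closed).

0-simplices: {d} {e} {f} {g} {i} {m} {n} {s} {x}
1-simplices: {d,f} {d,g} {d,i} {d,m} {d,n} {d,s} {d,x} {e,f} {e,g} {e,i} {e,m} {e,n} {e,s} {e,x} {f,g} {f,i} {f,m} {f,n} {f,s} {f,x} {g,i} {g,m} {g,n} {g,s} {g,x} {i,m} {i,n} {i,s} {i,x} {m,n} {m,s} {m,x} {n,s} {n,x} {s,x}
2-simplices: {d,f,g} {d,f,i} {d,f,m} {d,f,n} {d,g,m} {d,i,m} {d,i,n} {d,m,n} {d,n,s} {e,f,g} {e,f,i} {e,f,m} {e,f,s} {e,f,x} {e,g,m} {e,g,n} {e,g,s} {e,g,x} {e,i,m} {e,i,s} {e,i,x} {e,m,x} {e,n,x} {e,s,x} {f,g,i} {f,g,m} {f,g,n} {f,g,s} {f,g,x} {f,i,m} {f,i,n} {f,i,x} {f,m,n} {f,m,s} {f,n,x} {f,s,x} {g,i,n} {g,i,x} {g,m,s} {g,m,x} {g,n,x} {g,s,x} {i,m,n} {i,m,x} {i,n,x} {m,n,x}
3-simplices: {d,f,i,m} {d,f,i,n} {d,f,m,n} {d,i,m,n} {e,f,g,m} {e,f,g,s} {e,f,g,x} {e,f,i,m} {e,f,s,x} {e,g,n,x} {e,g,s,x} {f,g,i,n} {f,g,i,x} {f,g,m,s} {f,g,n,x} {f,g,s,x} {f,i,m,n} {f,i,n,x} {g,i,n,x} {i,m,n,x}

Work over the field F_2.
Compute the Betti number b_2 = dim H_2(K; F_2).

n_0=9 n_1=35 n_2=46 n_3=20  [Z2]
∂1: piv[df,dg,di,dm,dn,ds,dx,ef] rk=8  ker:eg,ei,em,en,es,ex,fg,fi,fm,fn,fs,fx,gi,gm,gn,gs,gx,im,in,is,ix,mn,ms,mx,ns,nx,sx
∂2: piv[dfg,dfi,dfm,dfn,dgm,dim,din,dmn,dns,efg,efi,efm,efs,efx,egn,egs,egx,eis,eix,emx,enx,esx,fgi,fgn,fms] rk=25  ker:egm,eim,fgm,fgs,fgx,fim,fin,fix,fmn,fnx,fsx,gin,gix,gms,gmx,gnx,gsx,imn,imx,inx,mnx
∂3: piv[dfim,dfin,dfmn,dimn,efgm,efgs,efgx,efim,efsx,egnx,egsx,fgin,fgix,fgms,fgnx,finx,imnx] rk=17  ker:fgsx,fimn,ginx
b_2=(46−25)−17=4

b_2=4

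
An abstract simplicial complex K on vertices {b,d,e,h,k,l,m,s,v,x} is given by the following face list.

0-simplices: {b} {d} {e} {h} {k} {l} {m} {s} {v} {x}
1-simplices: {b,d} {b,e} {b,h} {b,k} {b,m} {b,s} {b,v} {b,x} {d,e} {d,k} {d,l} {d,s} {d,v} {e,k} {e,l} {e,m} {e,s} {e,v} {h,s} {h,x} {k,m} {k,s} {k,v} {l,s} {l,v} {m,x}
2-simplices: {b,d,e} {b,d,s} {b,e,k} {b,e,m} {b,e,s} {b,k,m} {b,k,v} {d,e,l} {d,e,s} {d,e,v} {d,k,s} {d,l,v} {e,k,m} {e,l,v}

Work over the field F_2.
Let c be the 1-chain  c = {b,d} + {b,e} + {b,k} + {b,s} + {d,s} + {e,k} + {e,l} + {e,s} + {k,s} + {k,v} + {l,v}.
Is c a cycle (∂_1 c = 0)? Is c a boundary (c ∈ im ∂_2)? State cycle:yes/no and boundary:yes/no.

cycle:yes boundary:no

n_0=10 n_1=26 n_2=14  [Z2]
∂1: piv[bd,be,bh,bk,bm,bs,bv,bx,dl] rk=9  ker:de,dk,ds,dv,ek,el,em,es,ev,hs,hx,km,ks,kv,ls,lv,mx
∂2: piv[bde,bds,bek,bem,bes,bkm,bkv,del,dev,dks,dlv] rk=11  ker:des,ekm,elv
∂1c = 0
c vs im∂2: residual ≠ 0 ⇒ not boundary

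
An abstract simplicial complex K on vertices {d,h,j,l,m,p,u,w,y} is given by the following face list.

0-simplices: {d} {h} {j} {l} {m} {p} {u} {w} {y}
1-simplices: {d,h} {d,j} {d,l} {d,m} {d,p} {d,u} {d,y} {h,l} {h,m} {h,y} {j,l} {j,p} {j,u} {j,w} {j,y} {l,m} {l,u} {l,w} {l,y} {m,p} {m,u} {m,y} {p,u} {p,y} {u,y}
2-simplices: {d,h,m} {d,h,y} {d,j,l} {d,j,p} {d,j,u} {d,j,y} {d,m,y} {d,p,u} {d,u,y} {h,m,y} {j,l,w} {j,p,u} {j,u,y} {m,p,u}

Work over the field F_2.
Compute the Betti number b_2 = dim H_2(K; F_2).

n_0=9 n_1=25 n_2=14  [Z2]
∂1: piv[dh,dj,dl,dm,dp,du,dy,jw] rk=8  ker:hl,hm,hy,jl,jp,ju,jy,lm,lu,lw,ly,mp,mu,my,pu,py,uy
∂2: piv[dhm,dhy,djl,djp,dju,djy,dmy,dpu,duy,jlw,mpu] rk=11  ker:hmy,jpu,juy
b_2=(14−11)−0=3

b_2=3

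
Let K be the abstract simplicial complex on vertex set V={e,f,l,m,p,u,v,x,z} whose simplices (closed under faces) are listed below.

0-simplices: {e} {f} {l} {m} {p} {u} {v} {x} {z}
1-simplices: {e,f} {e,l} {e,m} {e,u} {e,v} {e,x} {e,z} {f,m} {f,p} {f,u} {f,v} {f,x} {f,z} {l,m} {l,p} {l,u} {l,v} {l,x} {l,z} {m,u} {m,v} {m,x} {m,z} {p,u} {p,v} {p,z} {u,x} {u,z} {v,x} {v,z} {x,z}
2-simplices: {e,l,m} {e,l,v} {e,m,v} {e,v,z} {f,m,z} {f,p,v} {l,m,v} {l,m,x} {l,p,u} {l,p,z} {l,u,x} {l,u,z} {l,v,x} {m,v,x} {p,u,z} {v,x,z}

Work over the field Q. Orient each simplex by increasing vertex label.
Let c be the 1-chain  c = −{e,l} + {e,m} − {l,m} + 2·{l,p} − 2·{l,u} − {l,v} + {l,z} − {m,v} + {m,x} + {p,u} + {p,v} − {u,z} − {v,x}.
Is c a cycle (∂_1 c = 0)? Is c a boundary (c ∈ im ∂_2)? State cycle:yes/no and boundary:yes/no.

cycle:yes boundary:no

n_0=9 n_1=31 n_2=16  [Q]
∂1: piv[ef,el,em,eu,ev,ex,ez,fp] rk=8  ker:fm,fu,fv,fx,fz,lm,lp,lu,lv,lx,lz,mu,mv,mx,mz,pu,pv,pz,ux,uz,vx,vz,xz
∂2: piv[elm,elv,emv,evz,fmz,fpv,lmx,lpu,lpz,lux,luz,lvx,vxz] rk=13  ker:lmv,mvx,puz
∂1c = 0
c vs im∂2: residual ≠ 0 ⇒ not boundary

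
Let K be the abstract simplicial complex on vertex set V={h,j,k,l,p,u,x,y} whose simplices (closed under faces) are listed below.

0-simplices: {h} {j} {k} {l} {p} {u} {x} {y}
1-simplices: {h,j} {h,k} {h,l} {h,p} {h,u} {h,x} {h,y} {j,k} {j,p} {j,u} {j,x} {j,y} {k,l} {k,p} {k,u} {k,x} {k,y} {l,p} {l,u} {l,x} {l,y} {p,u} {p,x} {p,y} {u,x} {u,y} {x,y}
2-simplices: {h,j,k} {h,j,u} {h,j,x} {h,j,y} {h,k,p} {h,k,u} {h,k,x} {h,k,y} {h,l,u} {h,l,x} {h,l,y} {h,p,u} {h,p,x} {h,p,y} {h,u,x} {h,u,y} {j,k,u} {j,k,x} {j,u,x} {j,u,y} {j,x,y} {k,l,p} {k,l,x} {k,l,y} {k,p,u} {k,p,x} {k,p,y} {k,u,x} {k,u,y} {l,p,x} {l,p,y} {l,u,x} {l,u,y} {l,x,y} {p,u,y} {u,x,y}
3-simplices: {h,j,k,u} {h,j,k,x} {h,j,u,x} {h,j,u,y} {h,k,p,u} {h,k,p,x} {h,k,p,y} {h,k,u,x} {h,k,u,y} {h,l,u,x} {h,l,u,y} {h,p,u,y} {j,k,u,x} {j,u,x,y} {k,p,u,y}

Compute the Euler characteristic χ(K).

n_0=8 n_1=27 n_2=36 n_3=15
χ=+8−27+36−15=2

χ(K)=2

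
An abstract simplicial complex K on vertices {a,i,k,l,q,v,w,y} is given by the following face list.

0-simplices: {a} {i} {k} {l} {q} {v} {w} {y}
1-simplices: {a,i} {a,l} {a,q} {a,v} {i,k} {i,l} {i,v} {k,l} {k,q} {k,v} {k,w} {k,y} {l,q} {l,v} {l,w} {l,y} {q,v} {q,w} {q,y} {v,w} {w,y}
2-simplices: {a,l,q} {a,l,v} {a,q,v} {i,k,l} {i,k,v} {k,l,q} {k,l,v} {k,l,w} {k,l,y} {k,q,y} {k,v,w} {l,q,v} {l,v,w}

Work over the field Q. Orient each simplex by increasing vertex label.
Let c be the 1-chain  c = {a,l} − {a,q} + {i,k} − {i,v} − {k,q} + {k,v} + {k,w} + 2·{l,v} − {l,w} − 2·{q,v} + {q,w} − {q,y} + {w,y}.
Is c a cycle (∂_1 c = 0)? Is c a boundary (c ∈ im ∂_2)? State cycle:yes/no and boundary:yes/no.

n_0=8 n_1=21 n_2=13  [Q]
∂1: piv[ai,al,aq,av,ik,kw,ky] rk=7  ker:il,iv,kl,kq,kv,lq,lv,lw,ly,qv,qw,qy,vw,wy
∂2: piv[alq,alv,aqv,ikl,ikv,klq,klv,klw,kly,kqy,kvw] rk=11  ker:lqv,lvw
∂1c = 0
c vs im∂2: residual ≠ 0 ⇒ not boundary

cycle:yes boundary:no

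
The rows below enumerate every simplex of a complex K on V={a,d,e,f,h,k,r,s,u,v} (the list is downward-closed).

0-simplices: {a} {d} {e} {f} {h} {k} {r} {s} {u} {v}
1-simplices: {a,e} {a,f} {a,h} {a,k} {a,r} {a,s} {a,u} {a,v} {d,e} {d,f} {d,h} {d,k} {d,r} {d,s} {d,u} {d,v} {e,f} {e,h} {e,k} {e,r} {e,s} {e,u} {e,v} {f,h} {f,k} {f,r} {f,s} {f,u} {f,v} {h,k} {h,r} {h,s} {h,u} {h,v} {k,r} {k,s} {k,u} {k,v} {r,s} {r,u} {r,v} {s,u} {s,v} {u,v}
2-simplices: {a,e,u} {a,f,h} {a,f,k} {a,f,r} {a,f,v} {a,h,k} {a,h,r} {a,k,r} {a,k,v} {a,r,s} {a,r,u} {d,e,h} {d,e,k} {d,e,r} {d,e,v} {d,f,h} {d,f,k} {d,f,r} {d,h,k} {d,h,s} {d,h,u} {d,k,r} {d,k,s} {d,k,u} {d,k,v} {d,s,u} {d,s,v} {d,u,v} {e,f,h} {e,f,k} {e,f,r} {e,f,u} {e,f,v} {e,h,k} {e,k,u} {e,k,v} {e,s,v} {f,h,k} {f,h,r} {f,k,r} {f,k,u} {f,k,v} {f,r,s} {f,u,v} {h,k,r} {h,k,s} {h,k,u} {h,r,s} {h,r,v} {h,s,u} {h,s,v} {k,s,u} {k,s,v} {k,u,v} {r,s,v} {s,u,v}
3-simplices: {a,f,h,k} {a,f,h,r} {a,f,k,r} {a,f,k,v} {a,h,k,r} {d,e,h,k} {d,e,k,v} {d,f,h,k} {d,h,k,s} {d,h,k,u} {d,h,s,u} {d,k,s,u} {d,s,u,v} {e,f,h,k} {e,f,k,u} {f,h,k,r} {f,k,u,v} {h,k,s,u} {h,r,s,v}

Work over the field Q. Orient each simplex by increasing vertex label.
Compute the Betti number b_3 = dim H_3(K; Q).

b_3=2

n_0=10 n_1=44 n_2=56 n_3=19  [Q]
∂1: piv[ae,af,ah,ak,ar,as,au,av,de] rk=9  ker:df,dh,dk,dr,ds,du,dv,ef,eh,ek,er,es,eu,ev,fh,fk,fr,fs,fu,fv,hk,hr,hs,hu,hv,kr,ks,ku,kv,rs,ru,rv,su,sv,uv
∂2: piv[aeu,afh,afk,afr,afv,ahk,ahr,akr,akv,ars,aru,deh,dek,der,dev,dfh,dfk,dfr,dhs,dhu,dks,dku,dkv,dsu,dsv,duv,efh,efu,eku,esv,frs,hrs,hrv,hsv] rk=34  ker:dhk,dkr,efk,efr,efv,ehk,ekv,fhk,fhr,fkr,fku,fkv,fuv,hkr,hks,hku,hsu,ksu,ksv,kuv,rsv,suv
∂3: piv[afhk,afhr,afkr,afkv,ahkr,dehk,dekv,dfhk,dhks,dhku,dhsu,dksu,dsuv,efhk,efku,fkuv,hrsv] rk=17  ker:fhkr,hksu
b_3=(19−17)−0=2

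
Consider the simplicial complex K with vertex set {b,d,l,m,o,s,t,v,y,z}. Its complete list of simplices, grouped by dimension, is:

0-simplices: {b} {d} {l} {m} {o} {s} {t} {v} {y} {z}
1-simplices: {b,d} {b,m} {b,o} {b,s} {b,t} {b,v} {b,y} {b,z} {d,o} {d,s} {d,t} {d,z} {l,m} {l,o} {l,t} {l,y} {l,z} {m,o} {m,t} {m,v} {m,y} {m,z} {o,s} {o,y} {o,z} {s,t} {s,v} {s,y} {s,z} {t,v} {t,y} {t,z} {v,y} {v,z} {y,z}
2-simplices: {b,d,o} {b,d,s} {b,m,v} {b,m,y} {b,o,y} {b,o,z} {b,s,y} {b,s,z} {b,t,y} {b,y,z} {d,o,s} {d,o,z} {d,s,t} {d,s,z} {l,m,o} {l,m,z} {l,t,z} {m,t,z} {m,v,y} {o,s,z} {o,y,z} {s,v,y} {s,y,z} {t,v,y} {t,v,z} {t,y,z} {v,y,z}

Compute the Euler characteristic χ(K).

χ(K)=2

n_0=10 n_1=35 n_2=27
χ=+10−35+27=2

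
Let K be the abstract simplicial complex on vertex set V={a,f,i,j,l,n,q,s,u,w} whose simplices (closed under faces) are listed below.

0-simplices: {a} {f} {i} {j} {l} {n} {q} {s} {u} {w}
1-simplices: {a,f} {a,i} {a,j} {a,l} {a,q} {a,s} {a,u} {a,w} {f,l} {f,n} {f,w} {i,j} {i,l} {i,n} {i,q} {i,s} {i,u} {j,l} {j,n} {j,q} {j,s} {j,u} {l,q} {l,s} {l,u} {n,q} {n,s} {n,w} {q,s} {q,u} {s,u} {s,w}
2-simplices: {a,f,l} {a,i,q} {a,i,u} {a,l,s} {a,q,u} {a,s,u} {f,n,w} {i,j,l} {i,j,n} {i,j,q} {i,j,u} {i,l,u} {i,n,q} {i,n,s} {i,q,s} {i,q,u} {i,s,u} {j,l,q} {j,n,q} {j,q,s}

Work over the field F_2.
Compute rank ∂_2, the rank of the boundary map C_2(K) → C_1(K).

n_0=10 n_1=32 n_2=20  [Z2]
∂1: piv[af,ai,aj,al,aq,as,au,aw,fn] rk=9  ker:fl,fw,ij,il,in,iq,is,iu,jl,jn,jq,js,ju,lq,ls,lu,nq,ns,nw,qs,qu,su,sw
∂2: piv[afl,aiq,aiu,als,aqu,asu,fnw,ijl,ijn,ijq,iju,ilu,inq,ins,iqs,isu,jlq,jqs] rk=18  ker:iqu,jnq
rk∂_2=18

rank∂_2=18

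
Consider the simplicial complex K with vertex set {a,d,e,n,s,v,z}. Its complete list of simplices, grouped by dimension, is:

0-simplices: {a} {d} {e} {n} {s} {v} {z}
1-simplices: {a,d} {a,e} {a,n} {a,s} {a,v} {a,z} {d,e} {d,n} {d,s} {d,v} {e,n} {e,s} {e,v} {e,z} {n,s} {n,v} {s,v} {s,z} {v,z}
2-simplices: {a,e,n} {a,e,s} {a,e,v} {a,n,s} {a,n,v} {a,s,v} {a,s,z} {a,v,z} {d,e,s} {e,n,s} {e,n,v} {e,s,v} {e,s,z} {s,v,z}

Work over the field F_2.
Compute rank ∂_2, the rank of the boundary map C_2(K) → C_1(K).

n_0=7 n_1=19 n_2=14  [Z2]
∂1: piv[ad,ae,an,as,av,az] rk=6  ker:de,dn,ds,dv,en,es,ev,ez,ns,nv,sv,sz,vz
∂2: piv[aen,aes,aev,ans,anv,asv,asz,avz,des,esz] rk=10  ker:ens,env,esv,svz
rk∂_2=10

rank∂_2=10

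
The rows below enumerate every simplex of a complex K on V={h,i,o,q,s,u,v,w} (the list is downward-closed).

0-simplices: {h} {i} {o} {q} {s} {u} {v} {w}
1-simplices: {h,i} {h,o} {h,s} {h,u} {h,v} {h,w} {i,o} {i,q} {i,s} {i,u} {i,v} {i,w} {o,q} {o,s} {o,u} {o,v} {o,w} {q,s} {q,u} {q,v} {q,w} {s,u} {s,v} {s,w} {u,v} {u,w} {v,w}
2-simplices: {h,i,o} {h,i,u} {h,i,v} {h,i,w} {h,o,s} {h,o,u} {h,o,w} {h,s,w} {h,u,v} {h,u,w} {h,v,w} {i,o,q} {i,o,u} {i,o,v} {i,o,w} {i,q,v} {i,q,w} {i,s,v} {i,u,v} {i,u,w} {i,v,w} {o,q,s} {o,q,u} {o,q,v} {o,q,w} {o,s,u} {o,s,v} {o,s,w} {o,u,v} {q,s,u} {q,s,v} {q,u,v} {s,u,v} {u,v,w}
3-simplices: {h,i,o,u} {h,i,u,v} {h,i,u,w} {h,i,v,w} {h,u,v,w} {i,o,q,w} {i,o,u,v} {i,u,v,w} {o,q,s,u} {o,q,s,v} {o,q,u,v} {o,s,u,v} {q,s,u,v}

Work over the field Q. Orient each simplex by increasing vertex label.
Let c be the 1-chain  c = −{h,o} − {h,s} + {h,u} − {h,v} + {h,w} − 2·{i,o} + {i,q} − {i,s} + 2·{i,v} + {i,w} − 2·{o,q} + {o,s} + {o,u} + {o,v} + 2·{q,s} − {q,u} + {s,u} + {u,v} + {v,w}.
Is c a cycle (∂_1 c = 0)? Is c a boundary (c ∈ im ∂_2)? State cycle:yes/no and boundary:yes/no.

n_0=8 n_1=27 n_2=34 n_3=13  [Q]
∂1: piv[hi,ho,hs,hu,hv,hw,iq] rk=7  ker:io,is,iu,iv,iw,oq,os,ou,ov,ow,qs,qu,qv,qw,su,sv,sw,uv,uw,vw
∂2: piv[hio,hiu,hiv,hiw,hos,hou,how,hsw,huv,huw,hvw,ioq,iov,iqv,iqw,isv,oqs,oqu,osu,osv] rk=20  ker:iou,iow,iuv,iuw,ivw,oqv,oqw,osw,ouv,qsu,qsv,quv,suv,uvw
∂3: piv[hiou,hiuv,hiuw,hivw,huvw,ioqw,iouv,oqsu,oqsv,oquv,osuv] rk=11  ker:iuvw,qsuv
∂1c = {h} − {i} − 4·{o} − 2·{q} + {u} + 2·{v} + 3·{w}

cycle:no boundary:no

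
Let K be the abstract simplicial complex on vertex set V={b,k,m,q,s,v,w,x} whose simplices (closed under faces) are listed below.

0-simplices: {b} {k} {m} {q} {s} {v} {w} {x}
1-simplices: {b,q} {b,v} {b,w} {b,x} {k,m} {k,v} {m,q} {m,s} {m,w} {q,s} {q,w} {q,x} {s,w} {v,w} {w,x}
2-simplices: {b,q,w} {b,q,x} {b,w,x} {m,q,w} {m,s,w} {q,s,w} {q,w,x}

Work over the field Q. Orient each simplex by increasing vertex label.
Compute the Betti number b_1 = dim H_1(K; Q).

n_0=8 n_1=15 n_2=7  [Q]
∂1: piv[bq,bv,bw,bx,km,kv,ms] rk=7  ker:mq,mw,qs,qw,qx,sw,vw,wx
∂2: piv[bqw,bqx,bwx,mqw,msw,qsw] rk=6  ker:qwx
b_1=(15−7)−6=2

b_1=2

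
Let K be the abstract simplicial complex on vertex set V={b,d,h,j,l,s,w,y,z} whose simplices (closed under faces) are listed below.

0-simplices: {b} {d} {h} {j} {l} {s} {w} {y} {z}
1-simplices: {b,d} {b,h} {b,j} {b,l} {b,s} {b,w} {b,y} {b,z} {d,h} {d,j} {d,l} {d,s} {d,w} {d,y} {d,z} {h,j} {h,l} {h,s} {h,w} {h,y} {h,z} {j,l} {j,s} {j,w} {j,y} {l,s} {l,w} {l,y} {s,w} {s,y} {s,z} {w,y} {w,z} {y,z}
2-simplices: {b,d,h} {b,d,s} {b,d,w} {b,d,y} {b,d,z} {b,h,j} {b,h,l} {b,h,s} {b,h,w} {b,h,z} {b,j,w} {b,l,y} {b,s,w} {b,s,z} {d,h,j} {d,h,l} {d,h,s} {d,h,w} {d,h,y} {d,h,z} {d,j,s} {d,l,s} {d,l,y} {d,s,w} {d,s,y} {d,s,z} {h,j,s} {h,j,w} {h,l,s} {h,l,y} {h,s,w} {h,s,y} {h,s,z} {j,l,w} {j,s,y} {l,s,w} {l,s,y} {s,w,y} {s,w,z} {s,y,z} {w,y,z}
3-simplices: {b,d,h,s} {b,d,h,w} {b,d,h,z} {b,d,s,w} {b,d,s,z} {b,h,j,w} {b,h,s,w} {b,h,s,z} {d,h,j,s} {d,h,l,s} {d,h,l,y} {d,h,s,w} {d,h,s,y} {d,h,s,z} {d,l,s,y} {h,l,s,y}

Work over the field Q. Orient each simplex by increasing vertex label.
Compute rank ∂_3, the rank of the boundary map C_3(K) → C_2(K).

n_0=9 n_1=34 n_2=41 n_3=16  [Q]
∂1: piv[bd,bh,bj,bl,bs,bw,by,bz] rk=8  ker:dh,dj,dl,ds,dw,dy,dz,hj,hl,hs,hw,hy,hz,jl,js,jw,jy,ls,lw,ly,sw,sy,sz,wy,wz,yz
∂2: piv[bdh,bds,bdw,bdy,bdz,bhj,bhl,bhs,bhw,bhz,bjw,bly,bsw,bsz,dhj,dhl,dhy,djs,dls,dsy,jlw,jsy,lsw,swy,swz,syz] rk=26  ker:dhs,dhw,dhz,dly,dsw,dsz,hjs,hjw,hls,hly,hsw,hsy,hsz,lsy,wyz
∂3: piv[bdhs,bdhw,bdhz,bdsw,bdsz,bhjw,bhsw,bhsz,dhjs,dhls,dhly,dhsy,dlsy] rk=13  ker:dhsw,dhsz,hlsy
rk∂_3=13

rank∂_3=13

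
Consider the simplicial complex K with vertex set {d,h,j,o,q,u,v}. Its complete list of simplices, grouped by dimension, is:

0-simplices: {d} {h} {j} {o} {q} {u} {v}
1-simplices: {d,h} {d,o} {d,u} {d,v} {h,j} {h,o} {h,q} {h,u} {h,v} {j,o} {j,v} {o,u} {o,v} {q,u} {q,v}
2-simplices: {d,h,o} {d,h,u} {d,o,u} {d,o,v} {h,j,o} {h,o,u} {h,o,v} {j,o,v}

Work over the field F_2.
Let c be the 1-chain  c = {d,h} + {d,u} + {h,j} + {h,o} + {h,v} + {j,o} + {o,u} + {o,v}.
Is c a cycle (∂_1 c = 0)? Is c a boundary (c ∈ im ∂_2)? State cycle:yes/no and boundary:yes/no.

cycle:yes boundary:yes

n_0=7 n_1=15 n_2=8  [Z2]
∂1: piv[dh,do,du,dv,hj,hq] rk=6  ker:ho,hu,hv,jo,jv,ou,ov,qu,qv
∂2: piv[dho,dhu,dou,dov,hjo,hov,jov] rk=7  ker:hou
∂1c = 0
c vs im∂2: reduces to 0 ⇒ boundary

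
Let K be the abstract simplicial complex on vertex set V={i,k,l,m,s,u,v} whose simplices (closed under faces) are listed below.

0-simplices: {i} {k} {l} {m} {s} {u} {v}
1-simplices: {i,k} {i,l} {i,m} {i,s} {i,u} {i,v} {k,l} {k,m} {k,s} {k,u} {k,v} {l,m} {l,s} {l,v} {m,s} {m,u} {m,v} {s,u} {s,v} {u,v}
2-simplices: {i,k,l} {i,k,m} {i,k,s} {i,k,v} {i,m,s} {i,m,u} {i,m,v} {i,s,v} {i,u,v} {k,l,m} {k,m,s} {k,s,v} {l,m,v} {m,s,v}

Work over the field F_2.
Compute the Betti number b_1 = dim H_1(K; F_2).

b_1=3

n_0=7 n_1=20 n_2=14  [Z2]
∂1: piv[ik,il,im,is,iu,iv] rk=6  ker:kl,km,ks,ku,kv,lm,ls,lv,ms,mu,mv,su,sv,uv
∂2: piv[ikl,ikm,iks,ikv,ims,imu,imv,isv,iuv,klm,lmv] rk=11  ker:kms,ksv,msv
b_1=(20−6)−11=3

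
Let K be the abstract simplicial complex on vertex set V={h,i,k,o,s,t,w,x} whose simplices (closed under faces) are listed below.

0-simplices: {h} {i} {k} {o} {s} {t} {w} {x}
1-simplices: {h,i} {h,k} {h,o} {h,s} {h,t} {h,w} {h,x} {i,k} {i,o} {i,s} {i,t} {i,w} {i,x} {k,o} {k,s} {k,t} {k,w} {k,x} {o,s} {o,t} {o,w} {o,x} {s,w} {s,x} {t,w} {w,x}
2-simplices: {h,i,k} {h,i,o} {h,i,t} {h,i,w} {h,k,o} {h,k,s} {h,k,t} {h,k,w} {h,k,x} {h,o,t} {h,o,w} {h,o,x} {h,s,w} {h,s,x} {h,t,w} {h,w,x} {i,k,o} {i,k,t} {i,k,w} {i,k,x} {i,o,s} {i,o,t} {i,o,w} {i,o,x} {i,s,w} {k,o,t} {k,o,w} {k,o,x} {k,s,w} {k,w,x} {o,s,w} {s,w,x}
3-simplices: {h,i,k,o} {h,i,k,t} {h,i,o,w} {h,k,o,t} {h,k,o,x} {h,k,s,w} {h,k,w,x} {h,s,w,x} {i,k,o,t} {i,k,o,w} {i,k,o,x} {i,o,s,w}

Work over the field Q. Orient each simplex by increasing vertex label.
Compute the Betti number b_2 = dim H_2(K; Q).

n_0=8 n_1=26 n_2=32 n_3=12  [Q]
∂1: piv[hi,hk,ho,hs,ht,hw,hx] rk=7  ker:ik,io,is,it,iw,ix,ko,ks,kt,kw,kx,os,ot,ow,ox,sw,sx,tw,wx
∂2: piv[hik,hio,hit,hiw,hko,hks,hkt,hkw,hkx,hot,how,hox,hsw,hsx,htw,hwx,ikx,ios,isw] rk=19  ker:iko,ikt,ikw,iot,iow,iox,kot,kow,kox,ksw,kwx,osw,swx
∂3: piv[hiko,hikt,hiow,hkot,hkox,hksw,hkwx,hswx,ikot,ikow,ikox,iosw] rk=12
b_2=(32−19)−12=1

b_2=1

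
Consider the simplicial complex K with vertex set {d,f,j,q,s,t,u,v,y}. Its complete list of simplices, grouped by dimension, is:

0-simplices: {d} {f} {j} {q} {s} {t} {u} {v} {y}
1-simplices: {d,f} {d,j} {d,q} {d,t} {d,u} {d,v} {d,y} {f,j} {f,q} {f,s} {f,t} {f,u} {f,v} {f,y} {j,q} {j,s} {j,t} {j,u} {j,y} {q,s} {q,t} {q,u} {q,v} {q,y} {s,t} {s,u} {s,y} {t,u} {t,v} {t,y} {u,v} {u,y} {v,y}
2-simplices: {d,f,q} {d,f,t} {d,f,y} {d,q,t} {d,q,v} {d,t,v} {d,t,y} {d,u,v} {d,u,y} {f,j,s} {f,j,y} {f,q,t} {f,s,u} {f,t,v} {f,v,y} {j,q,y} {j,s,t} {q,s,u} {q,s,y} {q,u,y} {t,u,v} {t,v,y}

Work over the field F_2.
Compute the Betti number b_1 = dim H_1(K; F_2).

b_1=5

n_0=9 n_1=33 n_2=22  [Z2]
∂1: piv[df,dj,dq,dt,du,dv,dy,fs] rk=8  ker:fj,fq,ft,fu,fv,fy,jq,js,jt,ju,jy,qs,qt,qu,qv,qy,st,su,sy,tu,tv,ty,uv,uy,vy
∂2: piv[dfq,dft,dfy,dqt,dqv,dtv,dty,duv,duy,fjs,fjy,fsu,ftv,fvy,jqy,jst,qsu,qsy,quy,tuv] rk=20  ker:fqt,tvy
b_1=(33−8)−20=5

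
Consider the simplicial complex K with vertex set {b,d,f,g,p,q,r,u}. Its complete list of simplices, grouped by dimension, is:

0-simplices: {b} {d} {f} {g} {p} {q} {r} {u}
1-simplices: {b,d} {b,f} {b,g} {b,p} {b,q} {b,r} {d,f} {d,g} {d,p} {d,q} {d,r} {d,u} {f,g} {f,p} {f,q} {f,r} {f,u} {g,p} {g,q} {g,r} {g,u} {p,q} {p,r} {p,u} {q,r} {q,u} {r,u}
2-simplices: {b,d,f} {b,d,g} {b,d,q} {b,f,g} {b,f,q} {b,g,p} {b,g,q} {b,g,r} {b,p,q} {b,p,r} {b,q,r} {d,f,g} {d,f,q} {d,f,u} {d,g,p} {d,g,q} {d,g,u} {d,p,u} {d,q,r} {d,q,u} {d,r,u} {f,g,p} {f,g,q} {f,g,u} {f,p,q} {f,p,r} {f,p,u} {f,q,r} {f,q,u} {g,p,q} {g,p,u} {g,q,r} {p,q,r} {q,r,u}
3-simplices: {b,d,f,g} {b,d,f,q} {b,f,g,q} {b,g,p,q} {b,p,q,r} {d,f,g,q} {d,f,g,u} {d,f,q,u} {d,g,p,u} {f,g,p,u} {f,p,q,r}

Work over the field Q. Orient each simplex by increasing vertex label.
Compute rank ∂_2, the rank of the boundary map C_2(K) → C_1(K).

n_0=8 n_1=27 n_2=34 n_3=11  [Q]
∂1: piv[bd,bf,bg,bp,bq,br,du] rk=7  ker:df,dg,dp,dq,dr,fg,fp,fq,fr,fu,gp,gq,gr,gu,pq,pr,pu,qr,qu,ru
∂2: piv[bdf,bdg,bdq,bfg,bfq,bgp,bgq,bgr,bpq,bpr,bqr,dfu,dgp,dgu,dpu,dqr,dqu,dru,fgp,fpr] rk=20  ker:dfg,dfq,dgq,fgq,fgu,fpq,fpu,fqr,fqu,gpq,gpu,gqr,pqr,qru
∂3: piv[bdfg,bdfq,bfgq,bgpq,bpqr,dfgq,dfgu,dfqu,dgpu,fgpu,fpqr] rk=11
rk∂_2=20

rank∂_2=20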